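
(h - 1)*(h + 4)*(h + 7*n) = h^3 + 7*h^2*n + 3*h^2 + 21*h*n - 4*h - 28*n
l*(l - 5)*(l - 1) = l^3 - 6*l^2 + 5*l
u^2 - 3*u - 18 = (u - 6)*(u + 3)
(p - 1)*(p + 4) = p^2 + 3*p - 4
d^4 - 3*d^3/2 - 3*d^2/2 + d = d*(d - 2)*(d - 1/2)*(d + 1)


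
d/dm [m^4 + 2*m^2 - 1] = 4*m*(m^2 + 1)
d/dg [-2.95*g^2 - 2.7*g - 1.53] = -5.9*g - 2.7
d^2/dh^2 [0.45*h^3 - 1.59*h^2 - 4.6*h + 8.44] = 2.7*h - 3.18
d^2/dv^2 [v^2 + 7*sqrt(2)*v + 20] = 2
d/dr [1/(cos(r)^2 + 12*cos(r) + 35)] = 2*(cos(r) + 6)*sin(r)/(cos(r)^2 + 12*cos(r) + 35)^2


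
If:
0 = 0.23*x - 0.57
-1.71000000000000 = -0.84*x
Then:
No Solution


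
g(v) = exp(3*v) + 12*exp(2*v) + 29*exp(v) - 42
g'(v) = 3*exp(3*v) + 24*exp(2*v) + 29*exp(v)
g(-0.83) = -26.99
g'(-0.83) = 17.46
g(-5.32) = -41.86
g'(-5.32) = 0.14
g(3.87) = 139124.25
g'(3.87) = 387136.42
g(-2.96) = -40.46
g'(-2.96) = 1.57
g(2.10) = 1539.63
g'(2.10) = 3471.01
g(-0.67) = -23.88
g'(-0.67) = 21.53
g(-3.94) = -41.43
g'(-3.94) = 0.57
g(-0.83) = -26.99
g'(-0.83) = 17.46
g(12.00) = 4311549421300600.30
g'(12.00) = 12934330384996590.88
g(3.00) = 13484.71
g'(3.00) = 34574.02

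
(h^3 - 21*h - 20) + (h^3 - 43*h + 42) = 2*h^3 - 64*h + 22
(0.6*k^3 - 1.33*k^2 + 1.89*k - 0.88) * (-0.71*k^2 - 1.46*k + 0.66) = -0.426*k^5 + 0.0683*k^4 + 0.9959*k^3 - 3.0124*k^2 + 2.5322*k - 0.5808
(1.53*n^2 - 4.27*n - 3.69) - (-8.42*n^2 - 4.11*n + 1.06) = 9.95*n^2 - 0.159999999999999*n - 4.75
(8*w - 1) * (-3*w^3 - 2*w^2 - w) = -24*w^4 - 13*w^3 - 6*w^2 + w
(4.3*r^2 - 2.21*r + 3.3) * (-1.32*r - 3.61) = -5.676*r^3 - 12.6058*r^2 + 3.6221*r - 11.913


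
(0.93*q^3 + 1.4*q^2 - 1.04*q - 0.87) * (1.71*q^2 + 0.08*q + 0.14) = 1.5903*q^5 + 2.4684*q^4 - 1.5362*q^3 - 1.3749*q^2 - 0.2152*q - 0.1218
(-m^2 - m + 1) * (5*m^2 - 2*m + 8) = -5*m^4 - 3*m^3 - m^2 - 10*m + 8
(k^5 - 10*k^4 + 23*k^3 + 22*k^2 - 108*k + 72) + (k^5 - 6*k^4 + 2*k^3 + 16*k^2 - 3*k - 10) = 2*k^5 - 16*k^4 + 25*k^3 + 38*k^2 - 111*k + 62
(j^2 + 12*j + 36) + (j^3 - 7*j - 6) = j^3 + j^2 + 5*j + 30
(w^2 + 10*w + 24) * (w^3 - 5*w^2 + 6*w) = w^5 + 5*w^4 - 20*w^3 - 60*w^2 + 144*w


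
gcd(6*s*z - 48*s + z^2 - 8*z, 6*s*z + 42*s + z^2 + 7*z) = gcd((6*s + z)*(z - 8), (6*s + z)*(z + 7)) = 6*s + z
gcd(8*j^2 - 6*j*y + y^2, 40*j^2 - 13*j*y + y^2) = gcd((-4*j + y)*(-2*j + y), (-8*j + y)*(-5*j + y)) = 1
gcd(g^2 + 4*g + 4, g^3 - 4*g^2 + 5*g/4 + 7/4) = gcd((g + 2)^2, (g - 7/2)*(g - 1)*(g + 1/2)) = 1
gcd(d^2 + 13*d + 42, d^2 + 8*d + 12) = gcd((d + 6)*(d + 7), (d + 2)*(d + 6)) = d + 6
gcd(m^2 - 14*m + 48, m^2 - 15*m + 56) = m - 8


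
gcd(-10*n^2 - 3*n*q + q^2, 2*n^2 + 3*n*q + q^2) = 2*n + q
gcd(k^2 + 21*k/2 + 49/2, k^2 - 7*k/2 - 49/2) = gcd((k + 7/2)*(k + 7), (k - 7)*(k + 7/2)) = k + 7/2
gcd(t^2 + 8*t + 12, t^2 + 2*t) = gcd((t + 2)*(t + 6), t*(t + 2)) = t + 2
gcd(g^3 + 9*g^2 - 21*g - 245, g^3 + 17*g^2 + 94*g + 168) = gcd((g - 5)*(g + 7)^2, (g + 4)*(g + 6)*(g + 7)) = g + 7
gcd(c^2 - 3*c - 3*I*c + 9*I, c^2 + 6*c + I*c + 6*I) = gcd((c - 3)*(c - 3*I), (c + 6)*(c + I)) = 1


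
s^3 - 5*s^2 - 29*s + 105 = (s - 7)*(s - 3)*(s + 5)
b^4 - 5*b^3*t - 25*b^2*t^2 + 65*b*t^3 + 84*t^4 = (b - 7*t)*(b - 3*t)*(b + t)*(b + 4*t)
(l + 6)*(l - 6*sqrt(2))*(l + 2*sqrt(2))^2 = l^4 - 2*sqrt(2)*l^3 + 6*l^3 - 40*l^2 - 12*sqrt(2)*l^2 - 240*l - 48*sqrt(2)*l - 288*sqrt(2)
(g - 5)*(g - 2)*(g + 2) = g^3 - 5*g^2 - 4*g + 20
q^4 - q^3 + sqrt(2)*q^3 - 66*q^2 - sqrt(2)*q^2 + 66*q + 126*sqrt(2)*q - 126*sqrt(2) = (q - 1)*(q - 3*sqrt(2))^2*(q + 7*sqrt(2))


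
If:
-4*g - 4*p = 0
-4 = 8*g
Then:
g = -1/2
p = 1/2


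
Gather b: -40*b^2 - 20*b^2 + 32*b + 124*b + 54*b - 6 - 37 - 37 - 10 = -60*b^2 + 210*b - 90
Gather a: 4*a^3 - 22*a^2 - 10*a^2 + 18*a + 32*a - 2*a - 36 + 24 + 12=4*a^3 - 32*a^2 + 48*a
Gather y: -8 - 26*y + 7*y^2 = 7*y^2 - 26*y - 8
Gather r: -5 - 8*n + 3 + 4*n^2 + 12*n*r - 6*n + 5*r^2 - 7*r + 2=4*n^2 - 14*n + 5*r^2 + r*(12*n - 7)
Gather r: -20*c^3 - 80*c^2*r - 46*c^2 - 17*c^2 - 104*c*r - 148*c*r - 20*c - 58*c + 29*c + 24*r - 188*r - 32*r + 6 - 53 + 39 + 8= -20*c^3 - 63*c^2 - 49*c + r*(-80*c^2 - 252*c - 196)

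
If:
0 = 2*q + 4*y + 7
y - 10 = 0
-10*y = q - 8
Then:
No Solution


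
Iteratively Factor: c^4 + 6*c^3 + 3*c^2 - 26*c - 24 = (c + 1)*(c^3 + 5*c^2 - 2*c - 24) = (c + 1)*(c + 4)*(c^2 + c - 6) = (c + 1)*(c + 3)*(c + 4)*(c - 2)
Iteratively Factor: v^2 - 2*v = (v)*(v - 2)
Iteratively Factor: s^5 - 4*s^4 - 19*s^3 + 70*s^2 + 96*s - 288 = (s - 2)*(s^4 - 2*s^3 - 23*s^2 + 24*s + 144) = (s - 4)*(s - 2)*(s^3 + 2*s^2 - 15*s - 36) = (s - 4)*(s - 2)*(s + 3)*(s^2 - s - 12) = (s - 4)^2*(s - 2)*(s + 3)*(s + 3)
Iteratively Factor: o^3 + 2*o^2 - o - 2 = (o + 2)*(o^2 - 1) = (o + 1)*(o + 2)*(o - 1)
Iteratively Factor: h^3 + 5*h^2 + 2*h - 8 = (h + 2)*(h^2 + 3*h - 4) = (h - 1)*(h + 2)*(h + 4)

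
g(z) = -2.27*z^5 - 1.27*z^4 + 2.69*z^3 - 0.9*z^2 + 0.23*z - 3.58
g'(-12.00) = -225391.45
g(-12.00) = 533729.66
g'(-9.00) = -70093.93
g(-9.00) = 123669.20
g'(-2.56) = -344.52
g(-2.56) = 139.85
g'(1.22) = -24.32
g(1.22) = -8.70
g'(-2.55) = -338.38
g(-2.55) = 136.43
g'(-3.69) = -1732.28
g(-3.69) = 1165.66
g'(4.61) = -5460.51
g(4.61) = -5058.10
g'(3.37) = -1572.53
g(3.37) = -1060.55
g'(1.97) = -181.78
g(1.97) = -72.53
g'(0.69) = -1.41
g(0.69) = -3.61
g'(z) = -11.35*z^4 - 5.08*z^3 + 8.07*z^2 - 1.8*z + 0.23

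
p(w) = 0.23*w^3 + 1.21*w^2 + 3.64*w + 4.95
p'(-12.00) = 73.96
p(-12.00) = -261.93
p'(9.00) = 81.31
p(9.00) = 303.39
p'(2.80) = 15.83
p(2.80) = 29.68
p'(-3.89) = 4.67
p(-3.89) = -4.44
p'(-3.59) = 3.84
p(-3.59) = -3.16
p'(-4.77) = 7.80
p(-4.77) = -9.84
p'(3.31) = 19.21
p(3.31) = 38.60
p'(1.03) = 6.86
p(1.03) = 10.23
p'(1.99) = 11.19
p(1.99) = 18.80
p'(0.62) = 5.41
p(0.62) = 7.73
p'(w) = 0.69*w^2 + 2.42*w + 3.64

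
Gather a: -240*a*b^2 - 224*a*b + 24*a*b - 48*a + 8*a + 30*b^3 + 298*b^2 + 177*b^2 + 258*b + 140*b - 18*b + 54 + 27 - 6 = a*(-240*b^2 - 200*b - 40) + 30*b^3 + 475*b^2 + 380*b + 75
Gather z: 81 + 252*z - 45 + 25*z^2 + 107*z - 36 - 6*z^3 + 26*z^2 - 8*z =-6*z^3 + 51*z^2 + 351*z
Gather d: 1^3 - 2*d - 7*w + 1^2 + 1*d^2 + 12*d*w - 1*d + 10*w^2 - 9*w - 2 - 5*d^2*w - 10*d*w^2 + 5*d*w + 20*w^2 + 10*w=d^2*(1 - 5*w) + d*(-10*w^2 + 17*w - 3) + 30*w^2 - 6*w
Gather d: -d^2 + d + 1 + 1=-d^2 + d + 2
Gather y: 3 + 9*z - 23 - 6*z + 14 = 3*z - 6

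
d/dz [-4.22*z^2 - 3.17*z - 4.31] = -8.44*z - 3.17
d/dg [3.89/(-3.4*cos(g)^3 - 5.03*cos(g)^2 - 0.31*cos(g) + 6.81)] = (39.678*sin(g)^2 - 39.1334*cos(g) - 40.8839)*sin(g)/(3.4*cos(g)^3 + 5.03*cos(g)^2 + 0.31*cos(g) - 6.81)^2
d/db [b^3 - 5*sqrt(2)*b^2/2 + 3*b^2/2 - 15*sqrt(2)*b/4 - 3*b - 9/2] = 3*b^2 - 5*sqrt(2)*b + 3*b - 15*sqrt(2)/4 - 3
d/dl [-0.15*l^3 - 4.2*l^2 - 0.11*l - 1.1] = -0.45*l^2 - 8.4*l - 0.11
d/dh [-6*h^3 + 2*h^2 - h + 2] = -18*h^2 + 4*h - 1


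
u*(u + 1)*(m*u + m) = m*u^3 + 2*m*u^2 + m*u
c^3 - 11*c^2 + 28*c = c*(c - 7)*(c - 4)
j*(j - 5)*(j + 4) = j^3 - j^2 - 20*j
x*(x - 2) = x^2 - 2*x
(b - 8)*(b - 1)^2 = b^3 - 10*b^2 + 17*b - 8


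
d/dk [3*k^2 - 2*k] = 6*k - 2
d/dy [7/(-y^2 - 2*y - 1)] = 14*(y + 1)/(y^2 + 2*y + 1)^2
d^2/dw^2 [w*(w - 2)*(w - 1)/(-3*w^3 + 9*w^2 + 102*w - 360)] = 8*(-9*w^5 + 87*w^4 - 369*w^3 + 1410*w^2 - 3780*w + 2920)/(w^9 - 9*w^8 - 75*w^7 + 945*w^6 + 390*w^5 - 31644*w^4 + 77336*w^3 + 286560*w^2 - 1468800*w + 1728000)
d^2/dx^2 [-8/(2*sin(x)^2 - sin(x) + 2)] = 8*(16*sin(x)^4 - 6*sin(x)^3 - 39*sin(x)^2 + 14*sin(x) + 6)/(-sin(x) - cos(2*x) + 3)^3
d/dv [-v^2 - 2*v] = -2*v - 2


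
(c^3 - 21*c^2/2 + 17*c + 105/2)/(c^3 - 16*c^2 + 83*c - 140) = (c + 3/2)/(c - 4)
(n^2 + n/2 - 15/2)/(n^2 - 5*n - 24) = (n - 5/2)/(n - 8)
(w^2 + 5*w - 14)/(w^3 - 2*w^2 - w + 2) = (w + 7)/(w^2 - 1)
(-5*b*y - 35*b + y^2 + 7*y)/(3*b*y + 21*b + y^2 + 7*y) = (-5*b + y)/(3*b + y)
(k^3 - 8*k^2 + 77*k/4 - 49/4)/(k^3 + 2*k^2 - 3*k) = (k^2 - 7*k + 49/4)/(k*(k + 3))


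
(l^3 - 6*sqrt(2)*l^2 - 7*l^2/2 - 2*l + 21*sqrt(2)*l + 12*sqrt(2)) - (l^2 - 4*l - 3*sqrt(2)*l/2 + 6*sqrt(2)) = l^3 - 6*sqrt(2)*l^2 - 9*l^2/2 + 2*l + 45*sqrt(2)*l/2 + 6*sqrt(2)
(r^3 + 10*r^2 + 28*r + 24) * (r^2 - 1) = r^5 + 10*r^4 + 27*r^3 + 14*r^2 - 28*r - 24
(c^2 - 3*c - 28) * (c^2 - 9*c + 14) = c^4 - 12*c^3 + 13*c^2 + 210*c - 392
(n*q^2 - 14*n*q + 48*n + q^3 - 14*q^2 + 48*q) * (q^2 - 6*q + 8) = n*q^4 - 20*n*q^3 + 140*n*q^2 - 400*n*q + 384*n + q^5 - 20*q^4 + 140*q^3 - 400*q^2 + 384*q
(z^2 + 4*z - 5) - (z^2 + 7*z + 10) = -3*z - 15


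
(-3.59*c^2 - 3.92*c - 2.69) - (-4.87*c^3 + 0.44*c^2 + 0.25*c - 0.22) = 4.87*c^3 - 4.03*c^2 - 4.17*c - 2.47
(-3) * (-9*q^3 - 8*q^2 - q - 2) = 27*q^3 + 24*q^2 + 3*q + 6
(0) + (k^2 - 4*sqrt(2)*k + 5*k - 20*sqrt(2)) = k^2 - 4*sqrt(2)*k + 5*k - 20*sqrt(2)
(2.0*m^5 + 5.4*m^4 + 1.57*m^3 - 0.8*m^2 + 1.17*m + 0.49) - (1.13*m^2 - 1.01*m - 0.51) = 2.0*m^5 + 5.4*m^4 + 1.57*m^3 - 1.93*m^2 + 2.18*m + 1.0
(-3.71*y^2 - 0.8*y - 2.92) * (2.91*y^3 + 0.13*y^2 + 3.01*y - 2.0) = -10.7961*y^5 - 2.8103*y^4 - 19.7683*y^3 + 4.6324*y^2 - 7.1892*y + 5.84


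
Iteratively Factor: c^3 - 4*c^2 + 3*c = (c)*(c^2 - 4*c + 3) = c*(c - 1)*(c - 3)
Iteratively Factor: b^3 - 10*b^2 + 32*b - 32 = (b - 4)*(b^2 - 6*b + 8) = (b - 4)^2*(b - 2)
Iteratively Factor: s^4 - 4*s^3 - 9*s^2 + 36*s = (s)*(s^3 - 4*s^2 - 9*s + 36) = s*(s - 4)*(s^2 - 9) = s*(s - 4)*(s + 3)*(s - 3)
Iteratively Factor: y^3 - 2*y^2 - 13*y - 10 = (y - 5)*(y^2 + 3*y + 2) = (y - 5)*(y + 2)*(y + 1)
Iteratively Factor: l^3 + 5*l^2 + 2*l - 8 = (l + 4)*(l^2 + l - 2) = (l + 2)*(l + 4)*(l - 1)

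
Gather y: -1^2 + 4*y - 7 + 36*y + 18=40*y + 10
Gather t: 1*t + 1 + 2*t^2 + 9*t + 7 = 2*t^2 + 10*t + 8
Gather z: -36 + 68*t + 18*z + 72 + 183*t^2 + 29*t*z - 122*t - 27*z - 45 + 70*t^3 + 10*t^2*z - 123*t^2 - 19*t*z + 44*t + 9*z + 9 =70*t^3 + 60*t^2 - 10*t + z*(10*t^2 + 10*t)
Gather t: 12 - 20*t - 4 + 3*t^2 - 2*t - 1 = 3*t^2 - 22*t + 7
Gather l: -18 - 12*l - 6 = -12*l - 24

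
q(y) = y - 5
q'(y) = 1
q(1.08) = -3.92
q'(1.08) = 1.00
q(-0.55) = -5.55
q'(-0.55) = 1.00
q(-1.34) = -6.34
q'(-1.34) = 1.00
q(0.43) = -4.57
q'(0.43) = 1.00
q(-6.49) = -11.49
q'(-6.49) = 1.00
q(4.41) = -0.59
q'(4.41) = 1.00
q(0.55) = -4.45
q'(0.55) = 1.00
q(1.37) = -3.63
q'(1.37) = 1.00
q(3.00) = -2.00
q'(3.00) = 1.00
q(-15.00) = -20.00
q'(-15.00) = 1.00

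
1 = 1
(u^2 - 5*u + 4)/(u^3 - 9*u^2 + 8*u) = (u - 4)/(u*(u - 8))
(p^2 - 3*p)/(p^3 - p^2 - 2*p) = (3 - p)/(-p^2 + p + 2)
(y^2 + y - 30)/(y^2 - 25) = (y + 6)/(y + 5)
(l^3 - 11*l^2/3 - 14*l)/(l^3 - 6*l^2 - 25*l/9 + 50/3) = 3*l*(3*l + 7)/(9*l^2 - 25)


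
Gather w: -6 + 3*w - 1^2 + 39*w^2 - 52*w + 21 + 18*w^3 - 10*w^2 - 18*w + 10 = 18*w^3 + 29*w^2 - 67*w + 24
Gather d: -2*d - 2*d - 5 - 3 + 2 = -4*d - 6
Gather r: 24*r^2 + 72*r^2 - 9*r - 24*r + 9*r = 96*r^2 - 24*r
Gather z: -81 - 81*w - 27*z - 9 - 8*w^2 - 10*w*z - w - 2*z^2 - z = -8*w^2 - 82*w - 2*z^2 + z*(-10*w - 28) - 90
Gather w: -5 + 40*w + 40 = 40*w + 35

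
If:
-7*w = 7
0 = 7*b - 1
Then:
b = 1/7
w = -1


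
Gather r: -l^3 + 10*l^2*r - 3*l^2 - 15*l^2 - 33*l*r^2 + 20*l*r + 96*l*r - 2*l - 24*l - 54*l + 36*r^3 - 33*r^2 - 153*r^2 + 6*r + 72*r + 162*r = -l^3 - 18*l^2 - 80*l + 36*r^3 + r^2*(-33*l - 186) + r*(10*l^2 + 116*l + 240)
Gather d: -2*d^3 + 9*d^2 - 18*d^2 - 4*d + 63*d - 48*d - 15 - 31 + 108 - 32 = -2*d^3 - 9*d^2 + 11*d + 30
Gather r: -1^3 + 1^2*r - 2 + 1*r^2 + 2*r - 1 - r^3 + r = -r^3 + r^2 + 4*r - 4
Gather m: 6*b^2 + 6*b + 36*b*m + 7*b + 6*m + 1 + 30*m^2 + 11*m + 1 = 6*b^2 + 13*b + 30*m^2 + m*(36*b + 17) + 2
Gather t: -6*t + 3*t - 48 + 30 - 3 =-3*t - 21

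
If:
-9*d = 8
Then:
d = -8/9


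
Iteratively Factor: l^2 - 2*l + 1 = (l - 1)*(l - 1)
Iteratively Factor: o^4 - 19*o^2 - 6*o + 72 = (o + 3)*(o^3 - 3*o^2 - 10*o + 24) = (o - 4)*(o + 3)*(o^2 + o - 6) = (o - 4)*(o + 3)^2*(o - 2)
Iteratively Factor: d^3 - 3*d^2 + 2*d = (d - 2)*(d^2 - d) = d*(d - 2)*(d - 1)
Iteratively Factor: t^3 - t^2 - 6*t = (t)*(t^2 - t - 6) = t*(t + 2)*(t - 3)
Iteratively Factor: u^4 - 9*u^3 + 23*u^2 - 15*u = (u - 1)*(u^3 - 8*u^2 + 15*u) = u*(u - 1)*(u^2 - 8*u + 15) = u*(u - 5)*(u - 1)*(u - 3)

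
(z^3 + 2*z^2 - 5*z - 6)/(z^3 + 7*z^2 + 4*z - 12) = (z^3 + 2*z^2 - 5*z - 6)/(z^3 + 7*z^2 + 4*z - 12)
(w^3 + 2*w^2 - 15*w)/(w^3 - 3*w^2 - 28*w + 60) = w*(w - 3)/(w^2 - 8*w + 12)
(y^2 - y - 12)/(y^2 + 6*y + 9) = (y - 4)/(y + 3)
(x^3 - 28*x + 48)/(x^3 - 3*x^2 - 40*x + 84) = (x - 4)/(x - 7)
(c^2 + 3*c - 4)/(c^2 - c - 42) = (-c^2 - 3*c + 4)/(-c^2 + c + 42)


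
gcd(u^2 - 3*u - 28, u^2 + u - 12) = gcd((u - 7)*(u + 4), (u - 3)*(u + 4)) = u + 4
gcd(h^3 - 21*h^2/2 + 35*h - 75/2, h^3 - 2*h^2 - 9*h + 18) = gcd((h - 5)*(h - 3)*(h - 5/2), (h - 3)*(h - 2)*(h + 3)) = h - 3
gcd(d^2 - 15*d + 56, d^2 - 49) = d - 7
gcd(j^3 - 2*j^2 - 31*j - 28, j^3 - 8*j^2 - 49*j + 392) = j - 7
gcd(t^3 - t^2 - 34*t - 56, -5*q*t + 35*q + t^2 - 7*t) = t - 7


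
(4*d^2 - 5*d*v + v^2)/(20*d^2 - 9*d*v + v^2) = (-d + v)/(-5*d + v)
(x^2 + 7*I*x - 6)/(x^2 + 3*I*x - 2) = (x + 6*I)/(x + 2*I)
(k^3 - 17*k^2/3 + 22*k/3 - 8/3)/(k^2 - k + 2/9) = 3*(k^2 - 5*k + 4)/(3*k - 1)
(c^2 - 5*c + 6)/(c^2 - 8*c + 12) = (c - 3)/(c - 6)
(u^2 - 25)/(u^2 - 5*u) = (u + 5)/u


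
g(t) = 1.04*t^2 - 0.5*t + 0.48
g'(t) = 2.08*t - 0.5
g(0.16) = 0.43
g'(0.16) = -0.17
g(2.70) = 6.71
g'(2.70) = 5.12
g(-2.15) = 6.36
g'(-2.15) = -4.97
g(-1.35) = 3.05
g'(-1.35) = -3.31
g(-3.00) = 11.34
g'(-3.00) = -6.74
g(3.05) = 8.63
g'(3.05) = 5.84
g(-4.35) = 22.33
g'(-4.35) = -9.55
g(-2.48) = 8.12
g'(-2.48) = -5.66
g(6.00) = 34.92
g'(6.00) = 11.98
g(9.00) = 80.22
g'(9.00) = 18.22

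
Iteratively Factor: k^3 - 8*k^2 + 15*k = (k)*(k^2 - 8*k + 15) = k*(k - 3)*(k - 5)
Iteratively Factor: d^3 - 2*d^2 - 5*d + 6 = (d - 3)*(d^2 + d - 2) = (d - 3)*(d - 1)*(d + 2)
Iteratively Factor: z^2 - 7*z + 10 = (z - 2)*(z - 5)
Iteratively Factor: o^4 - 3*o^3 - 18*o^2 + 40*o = (o + 4)*(o^3 - 7*o^2 + 10*o) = (o - 2)*(o + 4)*(o^2 - 5*o) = o*(o - 2)*(o + 4)*(o - 5)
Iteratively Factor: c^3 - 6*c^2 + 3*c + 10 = (c - 5)*(c^2 - c - 2) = (c - 5)*(c - 2)*(c + 1)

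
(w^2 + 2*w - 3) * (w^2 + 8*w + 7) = w^4 + 10*w^3 + 20*w^2 - 10*w - 21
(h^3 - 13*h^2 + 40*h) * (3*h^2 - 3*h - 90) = 3*h^5 - 42*h^4 + 69*h^3 + 1050*h^2 - 3600*h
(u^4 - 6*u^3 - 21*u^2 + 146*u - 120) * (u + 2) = u^5 - 4*u^4 - 33*u^3 + 104*u^2 + 172*u - 240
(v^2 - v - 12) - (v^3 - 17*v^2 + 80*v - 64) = -v^3 + 18*v^2 - 81*v + 52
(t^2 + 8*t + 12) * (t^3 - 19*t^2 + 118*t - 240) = t^5 - 11*t^4 - 22*t^3 + 476*t^2 - 504*t - 2880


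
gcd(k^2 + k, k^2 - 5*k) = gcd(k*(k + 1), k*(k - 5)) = k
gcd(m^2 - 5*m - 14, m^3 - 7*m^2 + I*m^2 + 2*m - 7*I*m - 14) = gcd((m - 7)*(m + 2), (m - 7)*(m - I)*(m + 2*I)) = m - 7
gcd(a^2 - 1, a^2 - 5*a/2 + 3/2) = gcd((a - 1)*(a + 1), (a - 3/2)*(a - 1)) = a - 1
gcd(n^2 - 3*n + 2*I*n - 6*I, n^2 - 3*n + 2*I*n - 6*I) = n^2 + n*(-3 + 2*I) - 6*I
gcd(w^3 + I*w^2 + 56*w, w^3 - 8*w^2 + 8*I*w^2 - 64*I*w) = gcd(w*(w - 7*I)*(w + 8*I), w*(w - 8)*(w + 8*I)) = w^2 + 8*I*w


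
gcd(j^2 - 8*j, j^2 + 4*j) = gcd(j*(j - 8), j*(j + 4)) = j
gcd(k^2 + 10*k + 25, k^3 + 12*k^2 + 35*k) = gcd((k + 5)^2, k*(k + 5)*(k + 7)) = k + 5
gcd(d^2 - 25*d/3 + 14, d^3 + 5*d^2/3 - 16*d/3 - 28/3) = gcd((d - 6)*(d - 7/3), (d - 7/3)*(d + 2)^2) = d - 7/3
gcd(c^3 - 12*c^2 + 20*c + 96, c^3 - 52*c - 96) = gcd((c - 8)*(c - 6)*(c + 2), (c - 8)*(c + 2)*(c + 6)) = c^2 - 6*c - 16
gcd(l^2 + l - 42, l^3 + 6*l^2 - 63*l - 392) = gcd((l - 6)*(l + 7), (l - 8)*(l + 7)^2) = l + 7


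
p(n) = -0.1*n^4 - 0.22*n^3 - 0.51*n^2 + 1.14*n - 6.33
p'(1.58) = -3.70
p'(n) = -0.4*n^3 - 0.66*n^2 - 1.02*n + 1.14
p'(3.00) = -18.66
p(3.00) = -21.54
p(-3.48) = -21.87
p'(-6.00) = 69.90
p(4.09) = -53.23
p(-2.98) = -16.32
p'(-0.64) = 1.63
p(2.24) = -11.33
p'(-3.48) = 13.55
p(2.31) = -11.98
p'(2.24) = -8.95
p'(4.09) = -41.44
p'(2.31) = -9.67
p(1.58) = -7.29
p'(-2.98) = 8.90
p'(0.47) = 0.47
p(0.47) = -5.93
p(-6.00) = -113.61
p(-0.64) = -7.23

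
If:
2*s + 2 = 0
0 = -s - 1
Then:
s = -1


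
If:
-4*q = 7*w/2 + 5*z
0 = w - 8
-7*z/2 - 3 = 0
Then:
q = -83/14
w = 8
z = -6/7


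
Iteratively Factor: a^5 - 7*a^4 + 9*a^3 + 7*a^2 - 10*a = (a - 5)*(a^4 - 2*a^3 - a^2 + 2*a) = (a - 5)*(a - 1)*(a^3 - a^2 - 2*a) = (a - 5)*(a - 1)*(a + 1)*(a^2 - 2*a) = (a - 5)*(a - 2)*(a - 1)*(a + 1)*(a)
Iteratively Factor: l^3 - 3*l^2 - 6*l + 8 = (l + 2)*(l^2 - 5*l + 4) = (l - 4)*(l + 2)*(l - 1)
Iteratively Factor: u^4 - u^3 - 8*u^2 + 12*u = (u - 2)*(u^3 + u^2 - 6*u) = (u - 2)*(u + 3)*(u^2 - 2*u) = u*(u - 2)*(u + 3)*(u - 2)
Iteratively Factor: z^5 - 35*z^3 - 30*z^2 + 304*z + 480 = (z - 4)*(z^4 + 4*z^3 - 19*z^2 - 106*z - 120) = (z - 5)*(z - 4)*(z^3 + 9*z^2 + 26*z + 24) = (z - 5)*(z - 4)*(z + 3)*(z^2 + 6*z + 8) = (z - 5)*(z - 4)*(z + 2)*(z + 3)*(z + 4)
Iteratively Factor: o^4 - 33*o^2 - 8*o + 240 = (o + 4)*(o^3 - 4*o^2 - 17*o + 60) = (o - 5)*(o + 4)*(o^2 + o - 12) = (o - 5)*(o - 3)*(o + 4)*(o + 4)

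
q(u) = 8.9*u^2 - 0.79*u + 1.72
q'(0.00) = -0.79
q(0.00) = 1.72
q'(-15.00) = -267.79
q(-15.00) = 2016.07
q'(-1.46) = -26.78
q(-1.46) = 21.84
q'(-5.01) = -89.97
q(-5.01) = 229.07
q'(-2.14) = -38.88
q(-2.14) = 44.17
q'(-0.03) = -1.32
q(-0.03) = 1.75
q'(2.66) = 46.56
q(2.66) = 62.59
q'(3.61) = 63.47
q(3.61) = 114.85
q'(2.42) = 42.29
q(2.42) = 51.93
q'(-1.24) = -22.86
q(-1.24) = 16.38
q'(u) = 17.8*u - 0.79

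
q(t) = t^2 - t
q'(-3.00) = -7.00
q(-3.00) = 12.00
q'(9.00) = 17.00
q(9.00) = 72.00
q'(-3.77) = -8.54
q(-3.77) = 17.98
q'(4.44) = 7.88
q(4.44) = 15.27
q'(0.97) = 0.94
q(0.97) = -0.03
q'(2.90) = 4.80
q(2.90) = 5.51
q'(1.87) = 2.74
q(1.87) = 1.63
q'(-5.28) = -11.56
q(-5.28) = 33.16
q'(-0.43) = -1.86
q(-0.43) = 0.61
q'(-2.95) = -6.90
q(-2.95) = 11.65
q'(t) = 2*t - 1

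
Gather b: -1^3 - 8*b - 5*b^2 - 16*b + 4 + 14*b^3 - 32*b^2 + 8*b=14*b^3 - 37*b^2 - 16*b + 3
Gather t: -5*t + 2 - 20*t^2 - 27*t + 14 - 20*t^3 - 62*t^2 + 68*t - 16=-20*t^3 - 82*t^2 + 36*t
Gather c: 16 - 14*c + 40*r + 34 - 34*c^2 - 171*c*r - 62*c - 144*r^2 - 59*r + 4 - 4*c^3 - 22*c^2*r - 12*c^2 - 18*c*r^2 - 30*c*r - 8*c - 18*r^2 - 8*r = -4*c^3 + c^2*(-22*r - 46) + c*(-18*r^2 - 201*r - 84) - 162*r^2 - 27*r + 54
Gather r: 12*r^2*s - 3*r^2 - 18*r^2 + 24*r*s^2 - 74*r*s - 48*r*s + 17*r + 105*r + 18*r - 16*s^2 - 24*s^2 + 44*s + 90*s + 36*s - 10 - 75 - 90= r^2*(12*s - 21) + r*(24*s^2 - 122*s + 140) - 40*s^2 + 170*s - 175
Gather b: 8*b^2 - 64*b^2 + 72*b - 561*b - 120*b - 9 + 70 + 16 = -56*b^2 - 609*b + 77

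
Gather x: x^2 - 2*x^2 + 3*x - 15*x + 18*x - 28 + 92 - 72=-x^2 + 6*x - 8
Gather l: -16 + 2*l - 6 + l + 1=3*l - 21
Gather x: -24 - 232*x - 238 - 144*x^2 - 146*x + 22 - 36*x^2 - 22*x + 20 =-180*x^2 - 400*x - 220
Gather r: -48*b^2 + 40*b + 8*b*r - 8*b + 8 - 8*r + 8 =-48*b^2 + 32*b + r*(8*b - 8) + 16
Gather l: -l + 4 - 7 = -l - 3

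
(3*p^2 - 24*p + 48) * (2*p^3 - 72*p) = 6*p^5 - 48*p^4 - 120*p^3 + 1728*p^2 - 3456*p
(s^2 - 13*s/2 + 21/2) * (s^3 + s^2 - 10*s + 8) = s^5 - 11*s^4/2 - 6*s^3 + 167*s^2/2 - 157*s + 84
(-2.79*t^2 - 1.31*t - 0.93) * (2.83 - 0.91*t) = 2.5389*t^3 - 6.7036*t^2 - 2.861*t - 2.6319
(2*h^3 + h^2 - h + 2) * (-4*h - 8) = -8*h^4 - 20*h^3 - 4*h^2 - 16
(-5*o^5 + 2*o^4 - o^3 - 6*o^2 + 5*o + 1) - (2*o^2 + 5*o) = -5*o^5 + 2*o^4 - o^3 - 8*o^2 + 1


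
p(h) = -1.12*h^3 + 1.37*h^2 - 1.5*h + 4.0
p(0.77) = 3.15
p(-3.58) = 78.32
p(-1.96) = 20.64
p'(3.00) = -23.52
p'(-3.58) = -54.37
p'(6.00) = -106.02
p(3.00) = -18.41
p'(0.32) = -0.97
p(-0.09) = 4.15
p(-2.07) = 22.91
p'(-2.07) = -21.57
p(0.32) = 3.62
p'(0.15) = -1.16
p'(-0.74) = -5.37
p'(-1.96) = -19.78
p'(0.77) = -1.38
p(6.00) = -197.60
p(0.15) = 3.80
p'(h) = -3.36*h^2 + 2.74*h - 1.5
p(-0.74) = 6.31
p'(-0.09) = -1.77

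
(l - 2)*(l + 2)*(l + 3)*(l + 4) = l^4 + 7*l^3 + 8*l^2 - 28*l - 48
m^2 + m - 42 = (m - 6)*(m + 7)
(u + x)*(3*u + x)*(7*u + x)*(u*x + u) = 21*u^4*x + 21*u^4 + 31*u^3*x^2 + 31*u^3*x + 11*u^2*x^3 + 11*u^2*x^2 + u*x^4 + u*x^3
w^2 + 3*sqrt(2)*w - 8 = (w - sqrt(2))*(w + 4*sqrt(2))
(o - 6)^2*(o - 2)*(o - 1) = o^4 - 15*o^3 + 74*o^2 - 132*o + 72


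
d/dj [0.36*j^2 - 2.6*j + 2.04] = 0.72*j - 2.6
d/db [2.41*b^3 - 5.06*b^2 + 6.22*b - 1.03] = 7.23*b^2 - 10.12*b + 6.22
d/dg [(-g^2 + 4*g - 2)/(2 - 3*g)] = (3*g^2 - 4*g + 2)/(9*g^2 - 12*g + 4)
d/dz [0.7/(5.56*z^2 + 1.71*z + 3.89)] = (-7.784*z - 1.197)/(5.56*z^2 + 1.71*z + 3.89)^2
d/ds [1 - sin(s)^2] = -sin(2*s)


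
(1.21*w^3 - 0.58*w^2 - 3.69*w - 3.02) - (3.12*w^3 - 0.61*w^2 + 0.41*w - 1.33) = -1.91*w^3 + 0.03*w^2 - 4.1*w - 1.69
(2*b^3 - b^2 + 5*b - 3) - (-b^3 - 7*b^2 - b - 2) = 3*b^3 + 6*b^2 + 6*b - 1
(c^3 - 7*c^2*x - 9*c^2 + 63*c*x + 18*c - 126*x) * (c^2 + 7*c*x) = c^5 - 9*c^4 - 49*c^3*x^2 + 18*c^3 + 441*c^2*x^2 - 882*c*x^2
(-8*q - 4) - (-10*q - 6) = 2*q + 2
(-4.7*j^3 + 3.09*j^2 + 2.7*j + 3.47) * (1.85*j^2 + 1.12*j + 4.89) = -8.695*j^5 + 0.452499999999999*j^4 - 14.5272*j^3 + 24.5536*j^2 + 17.0894*j + 16.9683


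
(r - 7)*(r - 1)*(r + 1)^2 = r^4 - 6*r^3 - 8*r^2 + 6*r + 7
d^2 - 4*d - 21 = (d - 7)*(d + 3)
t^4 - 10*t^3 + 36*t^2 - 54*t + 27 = (t - 3)^3*(t - 1)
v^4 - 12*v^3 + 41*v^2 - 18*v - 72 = (v - 6)*(v - 4)*(v - 3)*(v + 1)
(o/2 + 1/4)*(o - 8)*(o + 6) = o^3/2 - 3*o^2/4 - 49*o/2 - 12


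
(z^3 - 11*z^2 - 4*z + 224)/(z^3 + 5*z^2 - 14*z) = (z^3 - 11*z^2 - 4*z + 224)/(z*(z^2 + 5*z - 14))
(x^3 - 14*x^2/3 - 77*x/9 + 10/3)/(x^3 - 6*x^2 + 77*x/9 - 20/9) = (3*x^2 - 13*x - 30)/(3*x^2 - 17*x + 20)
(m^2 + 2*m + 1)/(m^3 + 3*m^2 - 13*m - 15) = (m + 1)/(m^2 + 2*m - 15)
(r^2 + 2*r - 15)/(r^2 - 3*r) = (r + 5)/r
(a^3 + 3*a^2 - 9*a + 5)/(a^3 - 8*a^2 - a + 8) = (a^2 + 4*a - 5)/(a^2 - 7*a - 8)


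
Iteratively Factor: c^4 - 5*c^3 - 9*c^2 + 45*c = (c)*(c^3 - 5*c^2 - 9*c + 45) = c*(c + 3)*(c^2 - 8*c + 15) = c*(c - 3)*(c + 3)*(c - 5)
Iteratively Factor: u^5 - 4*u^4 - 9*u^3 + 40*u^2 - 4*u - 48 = (u - 4)*(u^4 - 9*u^2 + 4*u + 12) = (u - 4)*(u + 3)*(u^3 - 3*u^2 + 4) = (u - 4)*(u - 2)*(u + 3)*(u^2 - u - 2) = (u - 4)*(u - 2)*(u + 1)*(u + 3)*(u - 2)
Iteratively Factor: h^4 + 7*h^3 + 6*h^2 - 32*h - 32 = (h + 4)*(h^3 + 3*h^2 - 6*h - 8) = (h + 1)*(h + 4)*(h^2 + 2*h - 8) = (h - 2)*(h + 1)*(h + 4)*(h + 4)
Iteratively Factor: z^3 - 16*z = (z - 4)*(z^2 + 4*z) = (z - 4)*(z + 4)*(z)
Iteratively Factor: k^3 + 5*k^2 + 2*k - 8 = (k - 1)*(k^2 + 6*k + 8) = (k - 1)*(k + 2)*(k + 4)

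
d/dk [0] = 0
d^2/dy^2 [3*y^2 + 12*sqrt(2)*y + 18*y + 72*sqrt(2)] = 6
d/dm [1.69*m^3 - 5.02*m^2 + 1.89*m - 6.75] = 5.07*m^2 - 10.04*m + 1.89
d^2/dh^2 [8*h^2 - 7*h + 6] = 16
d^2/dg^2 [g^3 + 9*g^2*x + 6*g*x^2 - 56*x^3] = 6*g + 18*x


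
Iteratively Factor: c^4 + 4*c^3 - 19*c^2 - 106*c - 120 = (c + 2)*(c^3 + 2*c^2 - 23*c - 60) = (c + 2)*(c + 3)*(c^2 - c - 20) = (c + 2)*(c + 3)*(c + 4)*(c - 5)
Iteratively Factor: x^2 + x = (x)*(x + 1)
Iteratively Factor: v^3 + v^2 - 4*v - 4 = (v - 2)*(v^2 + 3*v + 2) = (v - 2)*(v + 1)*(v + 2)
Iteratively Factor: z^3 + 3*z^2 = (z + 3)*(z^2) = z*(z + 3)*(z)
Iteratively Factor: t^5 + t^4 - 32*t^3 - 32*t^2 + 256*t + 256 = (t - 4)*(t^4 + 5*t^3 - 12*t^2 - 80*t - 64) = (t - 4)*(t + 4)*(t^3 + t^2 - 16*t - 16) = (t - 4)^2*(t + 4)*(t^2 + 5*t + 4) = (t - 4)^2*(t + 4)^2*(t + 1)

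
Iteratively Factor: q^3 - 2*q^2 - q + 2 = (q - 1)*(q^2 - q - 2) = (q - 2)*(q - 1)*(q + 1)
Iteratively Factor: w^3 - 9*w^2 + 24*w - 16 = (w - 1)*(w^2 - 8*w + 16) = (w - 4)*(w - 1)*(w - 4)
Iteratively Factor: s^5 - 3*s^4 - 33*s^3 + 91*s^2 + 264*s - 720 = (s - 3)*(s^4 - 33*s^2 - 8*s + 240) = (s - 3)*(s + 4)*(s^3 - 4*s^2 - 17*s + 60) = (s - 3)^2*(s + 4)*(s^2 - s - 20) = (s - 3)^2*(s + 4)^2*(s - 5)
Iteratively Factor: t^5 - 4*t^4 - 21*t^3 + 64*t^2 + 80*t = (t - 5)*(t^4 + t^3 - 16*t^2 - 16*t) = (t - 5)*(t + 1)*(t^3 - 16*t) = (t - 5)*(t + 1)*(t + 4)*(t^2 - 4*t) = t*(t - 5)*(t + 1)*(t + 4)*(t - 4)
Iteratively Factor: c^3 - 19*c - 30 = (c + 2)*(c^2 - 2*c - 15) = (c - 5)*(c + 2)*(c + 3)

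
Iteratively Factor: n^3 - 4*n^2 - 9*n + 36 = (n - 4)*(n^2 - 9) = (n - 4)*(n + 3)*(n - 3)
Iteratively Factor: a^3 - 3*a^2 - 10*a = (a)*(a^2 - 3*a - 10) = a*(a - 5)*(a + 2)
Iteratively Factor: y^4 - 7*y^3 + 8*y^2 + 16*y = (y + 1)*(y^3 - 8*y^2 + 16*y) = (y - 4)*(y + 1)*(y^2 - 4*y) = y*(y - 4)*(y + 1)*(y - 4)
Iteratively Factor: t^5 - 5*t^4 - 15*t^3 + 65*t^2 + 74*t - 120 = (t + 3)*(t^4 - 8*t^3 + 9*t^2 + 38*t - 40) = (t - 1)*(t + 3)*(t^3 - 7*t^2 + 2*t + 40) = (t - 1)*(t + 2)*(t + 3)*(t^2 - 9*t + 20) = (t - 4)*(t - 1)*(t + 2)*(t + 3)*(t - 5)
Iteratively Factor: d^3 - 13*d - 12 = (d + 3)*(d^2 - 3*d - 4) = (d + 1)*(d + 3)*(d - 4)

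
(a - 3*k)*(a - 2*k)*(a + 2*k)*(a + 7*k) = a^4 + 4*a^3*k - 25*a^2*k^2 - 16*a*k^3 + 84*k^4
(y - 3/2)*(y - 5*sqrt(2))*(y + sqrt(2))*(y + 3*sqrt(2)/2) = y^4 - 5*sqrt(2)*y^3/2 - 3*y^3/2 - 22*y^2 + 15*sqrt(2)*y^2/4 - 15*sqrt(2)*y + 33*y + 45*sqrt(2)/2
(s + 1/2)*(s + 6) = s^2 + 13*s/2 + 3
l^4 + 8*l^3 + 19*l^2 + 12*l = l*(l + 1)*(l + 3)*(l + 4)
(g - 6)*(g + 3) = g^2 - 3*g - 18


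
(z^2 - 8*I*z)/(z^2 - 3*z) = (z - 8*I)/(z - 3)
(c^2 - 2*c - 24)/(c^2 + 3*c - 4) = (c - 6)/(c - 1)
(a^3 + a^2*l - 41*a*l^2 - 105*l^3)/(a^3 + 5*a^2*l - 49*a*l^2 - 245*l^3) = (a + 3*l)/(a + 7*l)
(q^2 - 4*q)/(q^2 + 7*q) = (q - 4)/(q + 7)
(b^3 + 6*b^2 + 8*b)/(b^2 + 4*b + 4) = b*(b + 4)/(b + 2)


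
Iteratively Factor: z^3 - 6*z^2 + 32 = (z - 4)*(z^2 - 2*z - 8) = (z - 4)^2*(z + 2)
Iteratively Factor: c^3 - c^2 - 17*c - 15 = (c - 5)*(c^2 + 4*c + 3) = (c - 5)*(c + 3)*(c + 1)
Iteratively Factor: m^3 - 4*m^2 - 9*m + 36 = (m - 4)*(m^2 - 9) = (m - 4)*(m + 3)*(m - 3)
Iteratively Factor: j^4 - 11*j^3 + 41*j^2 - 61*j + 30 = (j - 1)*(j^3 - 10*j^2 + 31*j - 30) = (j - 2)*(j - 1)*(j^2 - 8*j + 15) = (j - 5)*(j - 2)*(j - 1)*(j - 3)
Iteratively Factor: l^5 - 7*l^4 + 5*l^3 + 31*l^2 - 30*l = (l - 3)*(l^4 - 4*l^3 - 7*l^2 + 10*l) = l*(l - 3)*(l^3 - 4*l^2 - 7*l + 10) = l*(l - 5)*(l - 3)*(l^2 + l - 2) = l*(l - 5)*(l - 3)*(l - 1)*(l + 2)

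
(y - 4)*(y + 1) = y^2 - 3*y - 4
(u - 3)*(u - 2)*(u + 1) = u^3 - 4*u^2 + u + 6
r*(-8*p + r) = -8*p*r + r^2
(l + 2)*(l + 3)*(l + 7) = l^3 + 12*l^2 + 41*l + 42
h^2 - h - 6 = (h - 3)*(h + 2)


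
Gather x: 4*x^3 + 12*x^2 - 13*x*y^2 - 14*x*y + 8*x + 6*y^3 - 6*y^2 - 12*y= 4*x^3 + 12*x^2 + x*(-13*y^2 - 14*y + 8) + 6*y^3 - 6*y^2 - 12*y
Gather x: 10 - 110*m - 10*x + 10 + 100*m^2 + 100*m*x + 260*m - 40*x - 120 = 100*m^2 + 150*m + x*(100*m - 50) - 100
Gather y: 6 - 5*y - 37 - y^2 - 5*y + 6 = -y^2 - 10*y - 25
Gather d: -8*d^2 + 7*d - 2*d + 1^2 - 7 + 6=-8*d^2 + 5*d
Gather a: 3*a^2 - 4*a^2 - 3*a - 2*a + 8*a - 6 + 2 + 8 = -a^2 + 3*a + 4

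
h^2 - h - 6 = (h - 3)*(h + 2)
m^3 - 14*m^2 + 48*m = m*(m - 8)*(m - 6)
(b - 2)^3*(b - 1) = b^4 - 7*b^3 + 18*b^2 - 20*b + 8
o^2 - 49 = (o - 7)*(o + 7)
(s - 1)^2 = s^2 - 2*s + 1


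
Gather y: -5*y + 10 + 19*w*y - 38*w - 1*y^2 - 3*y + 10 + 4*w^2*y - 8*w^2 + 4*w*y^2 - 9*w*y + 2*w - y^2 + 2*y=-8*w^2 - 36*w + y^2*(4*w - 2) + y*(4*w^2 + 10*w - 6) + 20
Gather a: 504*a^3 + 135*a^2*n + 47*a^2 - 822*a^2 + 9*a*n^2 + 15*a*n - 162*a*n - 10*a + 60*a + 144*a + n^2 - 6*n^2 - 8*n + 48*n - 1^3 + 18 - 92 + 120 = 504*a^3 + a^2*(135*n - 775) + a*(9*n^2 - 147*n + 194) - 5*n^2 + 40*n + 45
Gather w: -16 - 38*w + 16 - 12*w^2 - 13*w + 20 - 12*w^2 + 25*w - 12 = -24*w^2 - 26*w + 8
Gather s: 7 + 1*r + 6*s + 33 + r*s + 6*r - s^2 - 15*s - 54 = 7*r - s^2 + s*(r - 9) - 14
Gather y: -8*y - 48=-8*y - 48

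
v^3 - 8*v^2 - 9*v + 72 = (v - 8)*(v - 3)*(v + 3)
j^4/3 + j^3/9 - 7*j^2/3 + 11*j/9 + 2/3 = (j/3 + 1)*(j - 2)*(j - 1)*(j + 1/3)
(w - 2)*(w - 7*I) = w^2 - 2*w - 7*I*w + 14*I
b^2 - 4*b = b*(b - 4)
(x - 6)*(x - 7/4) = x^2 - 31*x/4 + 21/2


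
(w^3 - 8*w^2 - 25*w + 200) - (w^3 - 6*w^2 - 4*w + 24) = -2*w^2 - 21*w + 176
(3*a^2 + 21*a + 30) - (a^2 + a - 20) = 2*a^2 + 20*a + 50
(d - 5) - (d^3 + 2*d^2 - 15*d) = -d^3 - 2*d^2 + 16*d - 5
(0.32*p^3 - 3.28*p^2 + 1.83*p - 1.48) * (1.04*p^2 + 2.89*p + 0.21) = 0.3328*p^5 - 2.4864*p^4 - 7.5088*p^3 + 3.0607*p^2 - 3.8929*p - 0.3108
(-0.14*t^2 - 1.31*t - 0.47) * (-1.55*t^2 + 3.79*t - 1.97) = 0.217*t^4 + 1.4999*t^3 - 3.9606*t^2 + 0.7994*t + 0.9259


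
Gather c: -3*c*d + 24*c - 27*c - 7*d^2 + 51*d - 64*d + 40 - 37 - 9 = c*(-3*d - 3) - 7*d^2 - 13*d - 6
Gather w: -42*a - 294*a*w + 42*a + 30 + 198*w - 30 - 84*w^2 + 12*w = -84*w^2 + w*(210 - 294*a)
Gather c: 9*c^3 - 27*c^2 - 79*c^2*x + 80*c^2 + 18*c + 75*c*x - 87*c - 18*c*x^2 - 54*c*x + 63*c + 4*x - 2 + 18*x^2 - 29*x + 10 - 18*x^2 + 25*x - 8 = 9*c^3 + c^2*(53 - 79*x) + c*(-18*x^2 + 21*x - 6)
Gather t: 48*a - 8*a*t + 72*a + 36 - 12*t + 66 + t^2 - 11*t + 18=120*a + t^2 + t*(-8*a - 23) + 120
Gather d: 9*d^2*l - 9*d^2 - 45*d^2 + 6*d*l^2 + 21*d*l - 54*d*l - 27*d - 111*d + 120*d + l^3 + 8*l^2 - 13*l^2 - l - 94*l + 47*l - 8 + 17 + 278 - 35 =d^2*(9*l - 54) + d*(6*l^2 - 33*l - 18) + l^3 - 5*l^2 - 48*l + 252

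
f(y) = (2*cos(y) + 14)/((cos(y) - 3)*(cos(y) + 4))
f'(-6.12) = 0.11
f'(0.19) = 0.13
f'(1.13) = 0.35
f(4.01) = -1.04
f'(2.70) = 0.04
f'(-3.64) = 0.05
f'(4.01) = -0.11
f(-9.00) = -1.01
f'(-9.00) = -0.04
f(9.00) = -1.01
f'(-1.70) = -0.23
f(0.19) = -1.59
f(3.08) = -1.00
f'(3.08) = 0.01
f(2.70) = -1.01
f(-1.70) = -1.13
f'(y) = -2*sin(y)/((cos(y) - 3)*(cos(y) + 4)) + (2*cos(y) + 14)*sin(y)/((cos(y) - 3)*(cos(y) + 4)^2) + (2*cos(y) + 14)*sin(y)/((cos(y) - 3)^2*(cos(y) + 4)) = 2*(cos(y)^2 + 14*cos(y) + 19)*sin(y)/((cos(y) - 3)^2*(cos(y) + 4)^2)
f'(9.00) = 0.04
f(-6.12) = -1.59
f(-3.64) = -1.01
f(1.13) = -1.30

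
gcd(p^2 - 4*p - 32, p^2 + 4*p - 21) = 1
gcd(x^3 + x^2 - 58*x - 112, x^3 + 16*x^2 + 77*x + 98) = x^2 + 9*x + 14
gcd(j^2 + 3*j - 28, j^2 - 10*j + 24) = j - 4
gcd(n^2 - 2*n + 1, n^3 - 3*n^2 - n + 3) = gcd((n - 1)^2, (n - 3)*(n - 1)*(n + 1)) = n - 1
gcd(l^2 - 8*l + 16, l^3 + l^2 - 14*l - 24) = l - 4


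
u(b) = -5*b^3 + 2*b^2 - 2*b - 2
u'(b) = -15*b^2 + 4*b - 2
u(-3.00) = 157.00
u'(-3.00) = -149.00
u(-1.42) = 19.19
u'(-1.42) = -37.93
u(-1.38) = 17.71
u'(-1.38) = -36.09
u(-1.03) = 7.65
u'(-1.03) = -22.03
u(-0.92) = 5.43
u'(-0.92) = -18.38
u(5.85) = -946.26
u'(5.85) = -491.94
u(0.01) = -2.02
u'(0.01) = -1.96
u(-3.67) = 279.43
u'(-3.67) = -218.71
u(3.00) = -125.00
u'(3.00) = -125.00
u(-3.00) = 157.00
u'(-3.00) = -149.00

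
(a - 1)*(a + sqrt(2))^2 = a^3 - a^2 + 2*sqrt(2)*a^2 - 2*sqrt(2)*a + 2*a - 2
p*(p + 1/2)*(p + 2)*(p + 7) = p^4 + 19*p^3/2 + 37*p^2/2 + 7*p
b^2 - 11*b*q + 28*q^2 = (b - 7*q)*(b - 4*q)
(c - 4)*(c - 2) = c^2 - 6*c + 8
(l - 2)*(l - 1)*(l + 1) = l^3 - 2*l^2 - l + 2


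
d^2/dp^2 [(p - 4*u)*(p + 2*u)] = 2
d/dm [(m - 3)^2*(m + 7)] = (m - 3)*(3*m + 11)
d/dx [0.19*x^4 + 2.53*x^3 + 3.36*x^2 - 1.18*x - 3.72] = 0.76*x^3 + 7.59*x^2 + 6.72*x - 1.18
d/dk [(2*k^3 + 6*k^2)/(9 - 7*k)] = 4*k*(-7*k^2 + 3*k + 27)/(49*k^2 - 126*k + 81)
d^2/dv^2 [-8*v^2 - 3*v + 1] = -16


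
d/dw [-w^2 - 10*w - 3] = -2*w - 10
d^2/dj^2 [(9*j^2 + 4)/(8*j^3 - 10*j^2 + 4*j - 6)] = (144*j^6 + 168*j^4 + 206*j^3 - 9*j^2 + 24*j + 37)/(64*j^9 - 240*j^8 + 396*j^7 - 509*j^6 + 558*j^5 - 429*j^4 + 296*j^3 - 171*j^2 + 54*j - 27)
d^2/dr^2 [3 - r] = 0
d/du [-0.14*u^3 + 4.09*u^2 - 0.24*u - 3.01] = -0.42*u^2 + 8.18*u - 0.24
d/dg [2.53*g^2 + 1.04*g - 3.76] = 5.06*g + 1.04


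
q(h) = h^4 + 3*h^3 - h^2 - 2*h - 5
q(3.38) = 223.18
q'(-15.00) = -11447.00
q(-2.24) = -14.08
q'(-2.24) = 2.68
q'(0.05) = -2.08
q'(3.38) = 248.52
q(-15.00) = 40300.00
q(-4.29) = 87.03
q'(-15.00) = -11447.00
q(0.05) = -5.10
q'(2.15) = 75.06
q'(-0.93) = 4.43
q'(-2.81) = -14.07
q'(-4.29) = -143.60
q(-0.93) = -5.67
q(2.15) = 37.26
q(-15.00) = 40300.00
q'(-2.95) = -20.47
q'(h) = 4*h^3 + 9*h^2 - 2*h - 2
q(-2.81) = -11.49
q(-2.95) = -9.09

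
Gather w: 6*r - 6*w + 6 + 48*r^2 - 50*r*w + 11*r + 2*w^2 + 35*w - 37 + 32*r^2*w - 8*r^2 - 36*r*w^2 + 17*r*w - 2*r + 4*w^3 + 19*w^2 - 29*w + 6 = 40*r^2 + 15*r + 4*w^3 + w^2*(21 - 36*r) + w*(32*r^2 - 33*r) - 25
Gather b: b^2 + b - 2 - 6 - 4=b^2 + b - 12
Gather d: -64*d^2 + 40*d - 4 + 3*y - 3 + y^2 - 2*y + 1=-64*d^2 + 40*d + y^2 + y - 6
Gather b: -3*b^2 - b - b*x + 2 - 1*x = -3*b^2 + b*(-x - 1) - x + 2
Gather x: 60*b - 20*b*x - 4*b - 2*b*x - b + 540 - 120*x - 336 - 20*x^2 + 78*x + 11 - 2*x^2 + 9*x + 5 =55*b - 22*x^2 + x*(-22*b - 33) + 220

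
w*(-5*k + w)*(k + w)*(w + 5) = -5*k^2*w^2 - 25*k^2*w - 4*k*w^3 - 20*k*w^2 + w^4 + 5*w^3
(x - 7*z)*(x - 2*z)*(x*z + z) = x^3*z - 9*x^2*z^2 + x^2*z + 14*x*z^3 - 9*x*z^2 + 14*z^3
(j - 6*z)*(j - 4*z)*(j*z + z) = j^3*z - 10*j^2*z^2 + j^2*z + 24*j*z^3 - 10*j*z^2 + 24*z^3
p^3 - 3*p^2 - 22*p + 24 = (p - 6)*(p - 1)*(p + 4)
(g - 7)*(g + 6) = g^2 - g - 42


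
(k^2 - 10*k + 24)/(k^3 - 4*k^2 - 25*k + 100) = (k - 6)/(k^2 - 25)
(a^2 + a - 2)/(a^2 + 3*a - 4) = (a + 2)/(a + 4)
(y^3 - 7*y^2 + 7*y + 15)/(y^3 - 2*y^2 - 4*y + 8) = (y^3 - 7*y^2 + 7*y + 15)/(y^3 - 2*y^2 - 4*y + 8)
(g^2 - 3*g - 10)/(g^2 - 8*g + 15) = (g + 2)/(g - 3)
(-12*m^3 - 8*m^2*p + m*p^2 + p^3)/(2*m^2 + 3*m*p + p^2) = (-6*m^2 - m*p + p^2)/(m + p)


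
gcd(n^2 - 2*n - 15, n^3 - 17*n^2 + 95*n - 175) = n - 5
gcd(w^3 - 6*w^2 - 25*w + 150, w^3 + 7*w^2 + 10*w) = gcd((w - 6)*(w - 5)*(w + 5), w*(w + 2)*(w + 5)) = w + 5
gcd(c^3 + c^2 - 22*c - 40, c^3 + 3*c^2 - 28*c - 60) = c^2 - 3*c - 10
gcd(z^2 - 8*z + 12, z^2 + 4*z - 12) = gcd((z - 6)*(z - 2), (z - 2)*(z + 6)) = z - 2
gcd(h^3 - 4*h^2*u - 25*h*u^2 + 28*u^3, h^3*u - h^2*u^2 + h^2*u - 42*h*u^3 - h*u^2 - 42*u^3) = -h + 7*u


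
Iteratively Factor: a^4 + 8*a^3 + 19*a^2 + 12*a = (a + 3)*(a^3 + 5*a^2 + 4*a) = (a + 1)*(a + 3)*(a^2 + 4*a) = a*(a + 1)*(a + 3)*(a + 4)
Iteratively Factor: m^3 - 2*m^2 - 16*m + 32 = (m + 4)*(m^2 - 6*m + 8) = (m - 2)*(m + 4)*(m - 4)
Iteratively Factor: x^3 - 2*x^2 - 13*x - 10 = (x + 1)*(x^2 - 3*x - 10) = (x - 5)*(x + 1)*(x + 2)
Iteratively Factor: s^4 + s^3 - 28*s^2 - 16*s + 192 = (s - 3)*(s^3 + 4*s^2 - 16*s - 64) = (s - 4)*(s - 3)*(s^2 + 8*s + 16) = (s - 4)*(s - 3)*(s + 4)*(s + 4)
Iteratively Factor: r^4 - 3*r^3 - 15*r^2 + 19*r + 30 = (r + 1)*(r^3 - 4*r^2 - 11*r + 30) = (r - 5)*(r + 1)*(r^2 + r - 6) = (r - 5)*(r + 1)*(r + 3)*(r - 2)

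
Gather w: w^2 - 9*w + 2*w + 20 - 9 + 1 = w^2 - 7*w + 12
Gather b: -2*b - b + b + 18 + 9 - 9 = 18 - 2*b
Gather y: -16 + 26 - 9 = 1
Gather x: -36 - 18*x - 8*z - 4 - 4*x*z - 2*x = x*(-4*z - 20) - 8*z - 40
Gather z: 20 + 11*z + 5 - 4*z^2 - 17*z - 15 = -4*z^2 - 6*z + 10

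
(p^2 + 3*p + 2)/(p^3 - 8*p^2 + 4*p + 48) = (p + 1)/(p^2 - 10*p + 24)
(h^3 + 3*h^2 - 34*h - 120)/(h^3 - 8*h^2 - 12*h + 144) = (h + 5)/(h - 6)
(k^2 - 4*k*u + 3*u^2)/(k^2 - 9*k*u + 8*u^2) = (-k + 3*u)/(-k + 8*u)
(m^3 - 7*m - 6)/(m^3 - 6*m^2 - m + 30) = (m + 1)/(m - 5)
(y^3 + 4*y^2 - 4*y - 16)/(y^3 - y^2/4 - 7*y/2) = 4*(y^2 + 6*y + 8)/(y*(4*y + 7))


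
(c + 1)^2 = c^2 + 2*c + 1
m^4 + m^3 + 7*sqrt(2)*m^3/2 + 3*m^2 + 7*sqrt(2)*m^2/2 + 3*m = m*(m + 1)*(m + sqrt(2)/2)*(m + 3*sqrt(2))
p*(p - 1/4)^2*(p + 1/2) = p^4 - 3*p^2/16 + p/32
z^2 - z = z*(z - 1)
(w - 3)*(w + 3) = w^2 - 9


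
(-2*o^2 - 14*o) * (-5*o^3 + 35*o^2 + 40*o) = 10*o^5 - 570*o^3 - 560*o^2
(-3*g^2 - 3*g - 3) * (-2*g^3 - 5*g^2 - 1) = 6*g^5 + 21*g^4 + 21*g^3 + 18*g^2 + 3*g + 3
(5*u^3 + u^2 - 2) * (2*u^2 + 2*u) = 10*u^5 + 12*u^4 + 2*u^3 - 4*u^2 - 4*u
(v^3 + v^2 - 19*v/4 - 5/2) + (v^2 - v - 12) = v^3 + 2*v^2 - 23*v/4 - 29/2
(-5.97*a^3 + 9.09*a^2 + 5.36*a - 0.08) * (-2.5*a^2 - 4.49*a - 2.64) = 14.925*a^5 + 4.0803*a^4 - 38.4533*a^3 - 47.864*a^2 - 13.7912*a + 0.2112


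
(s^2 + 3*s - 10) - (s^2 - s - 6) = 4*s - 4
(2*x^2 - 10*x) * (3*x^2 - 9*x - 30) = 6*x^4 - 48*x^3 + 30*x^2 + 300*x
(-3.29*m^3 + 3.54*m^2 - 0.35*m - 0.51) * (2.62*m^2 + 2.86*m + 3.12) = -8.6198*m^5 - 0.134599999999999*m^4 - 1.0574*m^3 + 8.7076*m^2 - 2.5506*m - 1.5912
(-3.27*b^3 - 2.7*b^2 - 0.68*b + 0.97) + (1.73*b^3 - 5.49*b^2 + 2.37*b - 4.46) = -1.54*b^3 - 8.19*b^2 + 1.69*b - 3.49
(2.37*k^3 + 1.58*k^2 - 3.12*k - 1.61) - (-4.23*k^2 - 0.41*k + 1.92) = 2.37*k^3 + 5.81*k^2 - 2.71*k - 3.53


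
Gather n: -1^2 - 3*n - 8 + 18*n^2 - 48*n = 18*n^2 - 51*n - 9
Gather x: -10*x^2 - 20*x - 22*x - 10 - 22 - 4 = -10*x^2 - 42*x - 36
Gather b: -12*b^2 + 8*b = -12*b^2 + 8*b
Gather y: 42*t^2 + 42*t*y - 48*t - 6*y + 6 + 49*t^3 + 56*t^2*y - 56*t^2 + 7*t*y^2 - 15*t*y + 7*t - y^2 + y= 49*t^3 - 14*t^2 - 41*t + y^2*(7*t - 1) + y*(56*t^2 + 27*t - 5) + 6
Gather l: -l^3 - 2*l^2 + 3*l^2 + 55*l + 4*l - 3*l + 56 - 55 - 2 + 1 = -l^3 + l^2 + 56*l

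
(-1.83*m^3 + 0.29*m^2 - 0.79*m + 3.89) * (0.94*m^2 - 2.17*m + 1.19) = -1.7202*m^5 + 4.2437*m^4 - 3.5496*m^3 + 5.716*m^2 - 9.3814*m + 4.6291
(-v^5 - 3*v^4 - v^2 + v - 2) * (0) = 0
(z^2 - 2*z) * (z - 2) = z^3 - 4*z^2 + 4*z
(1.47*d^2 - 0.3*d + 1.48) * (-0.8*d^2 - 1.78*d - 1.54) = -1.176*d^4 - 2.3766*d^3 - 2.9138*d^2 - 2.1724*d - 2.2792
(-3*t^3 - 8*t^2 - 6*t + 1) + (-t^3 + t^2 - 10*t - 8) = -4*t^3 - 7*t^2 - 16*t - 7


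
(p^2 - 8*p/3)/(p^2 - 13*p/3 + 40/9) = 3*p/(3*p - 5)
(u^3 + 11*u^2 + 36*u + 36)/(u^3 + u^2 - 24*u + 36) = (u^2 + 5*u + 6)/(u^2 - 5*u + 6)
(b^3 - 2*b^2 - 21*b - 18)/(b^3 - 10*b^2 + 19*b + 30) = (b + 3)/(b - 5)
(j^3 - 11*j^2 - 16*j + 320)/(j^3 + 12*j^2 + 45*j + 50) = (j^2 - 16*j + 64)/(j^2 + 7*j + 10)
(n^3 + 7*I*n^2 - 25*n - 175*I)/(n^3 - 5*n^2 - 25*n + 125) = (n + 7*I)/(n - 5)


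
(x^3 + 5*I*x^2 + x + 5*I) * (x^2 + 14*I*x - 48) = x^5 + 19*I*x^4 - 117*x^3 - 221*I*x^2 - 118*x - 240*I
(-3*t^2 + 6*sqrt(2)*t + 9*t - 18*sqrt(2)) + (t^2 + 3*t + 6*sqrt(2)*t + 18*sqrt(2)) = -2*t^2 + 12*t + 12*sqrt(2)*t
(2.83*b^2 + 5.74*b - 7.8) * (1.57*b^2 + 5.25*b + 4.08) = 4.4431*b^4 + 23.8693*b^3 + 29.4354*b^2 - 17.5308*b - 31.824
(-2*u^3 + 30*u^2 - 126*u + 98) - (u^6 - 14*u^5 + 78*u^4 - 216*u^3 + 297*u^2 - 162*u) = -u^6 + 14*u^5 - 78*u^4 + 214*u^3 - 267*u^2 + 36*u + 98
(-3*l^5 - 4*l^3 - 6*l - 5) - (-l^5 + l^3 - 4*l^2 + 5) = -2*l^5 - 5*l^3 + 4*l^2 - 6*l - 10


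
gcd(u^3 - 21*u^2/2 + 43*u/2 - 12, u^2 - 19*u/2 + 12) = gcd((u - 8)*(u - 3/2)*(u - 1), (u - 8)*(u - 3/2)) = u^2 - 19*u/2 + 12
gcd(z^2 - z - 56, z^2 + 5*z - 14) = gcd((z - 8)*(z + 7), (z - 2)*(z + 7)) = z + 7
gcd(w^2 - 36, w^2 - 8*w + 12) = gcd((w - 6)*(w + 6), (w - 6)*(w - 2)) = w - 6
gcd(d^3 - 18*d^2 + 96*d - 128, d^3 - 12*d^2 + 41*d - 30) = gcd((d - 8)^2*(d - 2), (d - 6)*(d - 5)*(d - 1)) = 1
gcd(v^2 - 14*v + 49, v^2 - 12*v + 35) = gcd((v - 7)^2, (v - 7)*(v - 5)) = v - 7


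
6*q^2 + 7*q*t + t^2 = (q + t)*(6*q + t)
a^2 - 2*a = a*(a - 2)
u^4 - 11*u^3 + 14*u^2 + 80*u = u*(u - 8)*(u - 5)*(u + 2)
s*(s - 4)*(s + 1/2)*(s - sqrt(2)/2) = s^4 - 7*s^3/2 - sqrt(2)*s^3/2 - 2*s^2 + 7*sqrt(2)*s^2/4 + sqrt(2)*s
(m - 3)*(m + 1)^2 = m^3 - m^2 - 5*m - 3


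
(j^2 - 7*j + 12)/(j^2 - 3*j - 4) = (j - 3)/(j + 1)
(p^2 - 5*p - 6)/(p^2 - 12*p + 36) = (p + 1)/(p - 6)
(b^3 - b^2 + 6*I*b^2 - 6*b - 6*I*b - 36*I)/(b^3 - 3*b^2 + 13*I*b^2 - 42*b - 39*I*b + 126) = (b + 2)/(b + 7*I)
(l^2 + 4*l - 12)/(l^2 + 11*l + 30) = (l - 2)/(l + 5)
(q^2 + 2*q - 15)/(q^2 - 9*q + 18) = (q + 5)/(q - 6)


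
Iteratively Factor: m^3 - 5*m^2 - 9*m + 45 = (m + 3)*(m^2 - 8*m + 15) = (m - 3)*(m + 3)*(m - 5)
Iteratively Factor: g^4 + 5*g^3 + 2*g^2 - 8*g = (g - 1)*(g^3 + 6*g^2 + 8*g) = (g - 1)*(g + 2)*(g^2 + 4*g) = g*(g - 1)*(g + 2)*(g + 4)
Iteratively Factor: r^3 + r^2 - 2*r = (r - 1)*(r^2 + 2*r) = (r - 1)*(r + 2)*(r)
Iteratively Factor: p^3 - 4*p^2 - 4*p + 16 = (p - 2)*(p^2 - 2*p - 8) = (p - 2)*(p + 2)*(p - 4)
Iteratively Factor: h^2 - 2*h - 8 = (h - 4)*(h + 2)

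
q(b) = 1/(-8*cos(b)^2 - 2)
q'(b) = -16*sin(b)*cos(b)/(-8*cos(b)^2 - 2)^2 = -2*sin(2*b)/(2*cos(2*b) + 3)^2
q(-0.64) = -0.14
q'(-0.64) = 0.15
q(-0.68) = -0.15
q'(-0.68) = 0.17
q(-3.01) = -0.10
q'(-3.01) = -0.02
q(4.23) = -0.27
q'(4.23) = -0.47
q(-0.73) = -0.16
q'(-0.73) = 0.19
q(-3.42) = -0.11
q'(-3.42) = 0.05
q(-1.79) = -0.42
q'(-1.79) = -0.60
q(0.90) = -0.20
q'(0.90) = -0.30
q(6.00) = -0.11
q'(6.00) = 0.05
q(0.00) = -0.10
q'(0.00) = 0.00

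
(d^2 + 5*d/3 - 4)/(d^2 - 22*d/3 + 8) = (d + 3)/(d - 6)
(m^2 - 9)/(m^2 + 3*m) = (m - 3)/m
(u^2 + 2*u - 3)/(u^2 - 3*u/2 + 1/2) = 2*(u + 3)/(2*u - 1)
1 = 1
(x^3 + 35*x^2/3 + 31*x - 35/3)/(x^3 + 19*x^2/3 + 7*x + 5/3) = (3*x^2 + 20*x - 7)/(3*x^2 + 4*x + 1)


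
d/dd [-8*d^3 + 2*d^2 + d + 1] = -24*d^2 + 4*d + 1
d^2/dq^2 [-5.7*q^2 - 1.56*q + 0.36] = -11.4000000000000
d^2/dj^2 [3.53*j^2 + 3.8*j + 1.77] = 7.06000000000000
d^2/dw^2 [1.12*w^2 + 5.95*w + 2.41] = 2.24000000000000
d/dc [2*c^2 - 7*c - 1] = 4*c - 7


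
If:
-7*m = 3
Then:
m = -3/7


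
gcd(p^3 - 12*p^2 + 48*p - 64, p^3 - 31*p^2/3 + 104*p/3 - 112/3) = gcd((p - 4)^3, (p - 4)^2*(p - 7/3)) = p^2 - 8*p + 16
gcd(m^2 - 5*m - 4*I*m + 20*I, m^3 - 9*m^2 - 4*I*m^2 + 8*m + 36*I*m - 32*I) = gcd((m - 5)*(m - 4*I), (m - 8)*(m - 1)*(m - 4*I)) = m - 4*I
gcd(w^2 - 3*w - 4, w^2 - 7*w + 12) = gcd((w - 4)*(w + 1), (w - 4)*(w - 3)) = w - 4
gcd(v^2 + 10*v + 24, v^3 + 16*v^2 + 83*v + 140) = v + 4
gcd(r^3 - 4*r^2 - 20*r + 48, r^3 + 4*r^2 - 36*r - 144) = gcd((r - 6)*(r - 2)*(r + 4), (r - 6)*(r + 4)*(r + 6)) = r^2 - 2*r - 24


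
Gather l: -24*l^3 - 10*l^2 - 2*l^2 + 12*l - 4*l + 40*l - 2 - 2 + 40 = -24*l^3 - 12*l^2 + 48*l + 36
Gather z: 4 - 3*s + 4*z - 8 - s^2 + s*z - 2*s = -s^2 - 5*s + z*(s + 4) - 4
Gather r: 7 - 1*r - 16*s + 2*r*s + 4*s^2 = r*(2*s - 1) + 4*s^2 - 16*s + 7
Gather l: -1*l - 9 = -l - 9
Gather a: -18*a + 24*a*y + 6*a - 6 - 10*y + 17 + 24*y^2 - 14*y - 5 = a*(24*y - 12) + 24*y^2 - 24*y + 6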